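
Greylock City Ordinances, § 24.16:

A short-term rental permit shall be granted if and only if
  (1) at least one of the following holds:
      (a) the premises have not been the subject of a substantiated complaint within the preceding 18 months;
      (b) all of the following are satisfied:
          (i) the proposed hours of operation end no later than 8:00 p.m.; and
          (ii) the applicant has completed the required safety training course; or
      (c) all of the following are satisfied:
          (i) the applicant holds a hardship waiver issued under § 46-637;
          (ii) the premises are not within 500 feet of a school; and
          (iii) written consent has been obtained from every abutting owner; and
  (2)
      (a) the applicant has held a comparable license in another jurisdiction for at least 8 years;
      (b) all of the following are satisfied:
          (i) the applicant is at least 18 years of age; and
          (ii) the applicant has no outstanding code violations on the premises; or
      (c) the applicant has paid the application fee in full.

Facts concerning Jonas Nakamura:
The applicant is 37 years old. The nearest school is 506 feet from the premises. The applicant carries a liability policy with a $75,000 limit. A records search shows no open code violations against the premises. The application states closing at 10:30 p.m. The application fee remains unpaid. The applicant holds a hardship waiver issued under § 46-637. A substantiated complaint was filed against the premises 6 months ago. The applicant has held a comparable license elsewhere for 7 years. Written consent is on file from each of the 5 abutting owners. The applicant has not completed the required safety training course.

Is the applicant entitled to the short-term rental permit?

Yes — granted.

(a) no complaint in 18 mo. — fails.
(i) closes by 8 p.m. — not satisfied.
(ii) safety training — not satisfied.
(b): F AND F → false.
(i) hardship waiver — satisfied.
(ii) ≥500 ft from school — satisfied.
(iii) all abutters consent — satisfied.
(c): T AND T AND T → true.
(1): F OR F OR T → true.
(a) prior license ≥ 8 yr — not satisfied.
(i) age ≥ 18 — satisfied.
(ii) no code violations — holds.
(b) = T AND T = true.
(c) fee paid — fails.
(2) = F OR T OR F = true.
So Overall is satisfied (T AND T).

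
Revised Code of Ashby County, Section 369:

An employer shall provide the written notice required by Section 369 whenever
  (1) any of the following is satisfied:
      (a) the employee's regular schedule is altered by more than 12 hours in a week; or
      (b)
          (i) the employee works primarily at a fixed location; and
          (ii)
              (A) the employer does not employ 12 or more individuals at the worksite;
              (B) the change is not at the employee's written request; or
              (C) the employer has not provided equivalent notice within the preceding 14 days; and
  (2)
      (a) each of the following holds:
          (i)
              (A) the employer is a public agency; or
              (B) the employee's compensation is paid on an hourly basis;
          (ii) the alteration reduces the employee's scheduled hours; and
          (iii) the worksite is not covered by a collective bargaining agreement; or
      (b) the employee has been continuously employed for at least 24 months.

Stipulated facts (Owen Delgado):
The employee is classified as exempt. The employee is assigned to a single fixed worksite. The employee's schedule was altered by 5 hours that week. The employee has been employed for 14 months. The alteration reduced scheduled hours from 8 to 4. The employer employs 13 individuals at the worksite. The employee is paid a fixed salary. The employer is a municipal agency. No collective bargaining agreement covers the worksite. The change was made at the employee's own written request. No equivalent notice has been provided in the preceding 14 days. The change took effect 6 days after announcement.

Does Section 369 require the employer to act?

(a) schedule shift > 12h — not satisfied.
(i) fixed location — satisfied.
(A) not (≥ 12 at site) — fails.
(B) not employee-requested — fails.
(C) no recent notice — met.
(ii): F OR F OR T → true.
(b) = T AND T = true.
(1) = F OR T = true.
(A) public agency — met.
(B) hourly-paid — not met.
(i): T OR F → true.
(ii) hours reduced — satisfied.
(iii) no CBA — holds.
So (a) is satisfied (T AND T AND T).
(b) tenure ≥ 24 mo. — fails.
So (2) is satisfied (T OR F).
Overall: T AND T → true.

Yes — required.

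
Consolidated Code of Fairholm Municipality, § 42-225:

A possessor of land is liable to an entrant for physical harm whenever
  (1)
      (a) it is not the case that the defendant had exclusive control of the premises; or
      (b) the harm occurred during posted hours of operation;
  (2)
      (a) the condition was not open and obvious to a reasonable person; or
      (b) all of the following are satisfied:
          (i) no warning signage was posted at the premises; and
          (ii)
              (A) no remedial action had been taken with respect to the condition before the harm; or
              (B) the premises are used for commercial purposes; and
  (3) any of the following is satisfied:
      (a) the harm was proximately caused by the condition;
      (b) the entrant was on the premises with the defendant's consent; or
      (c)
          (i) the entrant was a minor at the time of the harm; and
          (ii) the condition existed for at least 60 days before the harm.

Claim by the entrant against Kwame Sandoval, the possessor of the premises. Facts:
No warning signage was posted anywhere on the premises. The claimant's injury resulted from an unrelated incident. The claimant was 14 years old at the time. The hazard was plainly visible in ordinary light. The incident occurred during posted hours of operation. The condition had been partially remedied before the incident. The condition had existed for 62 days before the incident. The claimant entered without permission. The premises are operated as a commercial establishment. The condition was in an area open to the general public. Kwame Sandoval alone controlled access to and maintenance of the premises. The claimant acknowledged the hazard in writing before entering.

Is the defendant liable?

Yes — liable.

(a) not (exclusive control) — not satisfied.
(b) during posted hours — satisfied.
So (1) is satisfied (F OR T).
(a) not open/obvious — not satisfied.
(i) no signage posted — satisfied.
(A) no remedial action — not met.
(B) commercial use — met.
(ii) = F OR T = true.
So (b) is satisfied (T AND T).
So (2) is satisfied (F OR T).
(a) proximate cause — not satisfied.
(b) consent to enter — fails.
(i) entrant a minor — holds.
(ii) condition ≥60 days old — met.
(c) = T AND T = true.
(3) = F OR F OR T = true.
So Overall is satisfied (T AND T AND T).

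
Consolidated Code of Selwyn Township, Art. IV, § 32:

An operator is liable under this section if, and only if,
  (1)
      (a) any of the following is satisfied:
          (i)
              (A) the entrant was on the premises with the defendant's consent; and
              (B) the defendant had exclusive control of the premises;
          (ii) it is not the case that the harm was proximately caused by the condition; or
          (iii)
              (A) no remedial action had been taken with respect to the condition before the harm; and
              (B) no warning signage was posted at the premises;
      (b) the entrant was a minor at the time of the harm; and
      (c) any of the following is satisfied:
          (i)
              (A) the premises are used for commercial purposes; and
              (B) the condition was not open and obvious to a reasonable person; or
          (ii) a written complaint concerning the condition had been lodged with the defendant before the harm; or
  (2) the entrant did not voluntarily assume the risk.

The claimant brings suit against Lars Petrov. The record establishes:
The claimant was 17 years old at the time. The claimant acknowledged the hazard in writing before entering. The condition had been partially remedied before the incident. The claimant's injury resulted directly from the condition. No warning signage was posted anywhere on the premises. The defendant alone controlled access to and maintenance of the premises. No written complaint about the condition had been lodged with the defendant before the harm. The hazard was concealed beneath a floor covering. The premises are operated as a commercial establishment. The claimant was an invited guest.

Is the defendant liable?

(A) consent to enter — met.
(B) exclusive control — satisfied.
(i): T AND T → true.
(ii) not (proximate cause) — fails.
(A) no remedial action — not satisfied.
(B) no signage posted — met.
(iii): F AND T → false.
(a): T OR F OR F → true.
(b) entrant a minor — holds.
(A) commercial use — holds.
(B) not open/obvious — satisfied.
(i) = T AND T = true.
(ii) complaint lodged — fails.
(c): T OR F → true.
So (1) is satisfied (T AND T AND T).
(2) no assumed risk — not satisfied.
Overall: T OR F → true.

Yes — liable.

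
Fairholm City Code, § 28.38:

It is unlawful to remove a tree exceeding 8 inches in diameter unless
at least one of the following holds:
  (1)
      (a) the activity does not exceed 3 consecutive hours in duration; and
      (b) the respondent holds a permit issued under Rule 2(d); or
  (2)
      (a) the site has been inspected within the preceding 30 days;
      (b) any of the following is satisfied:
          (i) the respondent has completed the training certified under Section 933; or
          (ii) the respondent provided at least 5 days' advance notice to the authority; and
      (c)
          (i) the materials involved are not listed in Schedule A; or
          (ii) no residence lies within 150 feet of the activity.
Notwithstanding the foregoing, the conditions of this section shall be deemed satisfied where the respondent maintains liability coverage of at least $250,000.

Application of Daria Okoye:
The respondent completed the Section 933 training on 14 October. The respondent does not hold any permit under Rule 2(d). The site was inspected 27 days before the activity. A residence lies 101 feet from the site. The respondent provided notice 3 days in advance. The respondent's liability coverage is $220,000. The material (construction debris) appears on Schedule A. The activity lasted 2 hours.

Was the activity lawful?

No — unlawful.

(a) ≤ 3 hrs duration — satisfied.
(b) holds permit — fails.
(1): T AND F → false.
(a) site inspected — met.
(i) training certified — met.
(ii) ≥5 days' notice — fails.
(b): T OR F → true.
(i) not (Schedule A material) — not met.
(ii) no residence in 150 ft — not met.
(c): F OR F → false.
(2): T AND T AND F → false.
Overall = F OR F = false.
Exception (coverage ≥ $250,000) — not satisfied.
Result: main false OR exception false → false.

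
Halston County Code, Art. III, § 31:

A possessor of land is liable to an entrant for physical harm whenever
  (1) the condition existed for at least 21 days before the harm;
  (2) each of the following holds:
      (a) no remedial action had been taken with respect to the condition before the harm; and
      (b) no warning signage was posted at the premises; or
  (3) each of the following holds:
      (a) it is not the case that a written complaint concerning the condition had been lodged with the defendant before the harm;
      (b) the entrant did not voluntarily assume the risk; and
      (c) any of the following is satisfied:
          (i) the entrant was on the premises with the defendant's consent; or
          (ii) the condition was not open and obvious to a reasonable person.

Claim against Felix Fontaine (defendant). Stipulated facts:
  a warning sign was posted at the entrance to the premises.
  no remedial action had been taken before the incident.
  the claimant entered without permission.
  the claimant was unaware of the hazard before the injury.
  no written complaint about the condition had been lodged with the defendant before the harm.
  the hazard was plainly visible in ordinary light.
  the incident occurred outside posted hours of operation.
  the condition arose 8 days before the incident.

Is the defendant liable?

No — not liable.

(1) condition ≥21 days old — fails.
(a) no remedial action — met.
(b) no signage posted — not met.
(2): T AND F → false.
(a) not (complaint lodged) — holds.
(b) no assumed risk — holds.
(i) consent to enter — fails.
(ii) not open/obvious — not satisfied.
(c) = F OR F = false.
So (3) is not satisfied (T AND T AND F).
Overall = F OR F OR F = false.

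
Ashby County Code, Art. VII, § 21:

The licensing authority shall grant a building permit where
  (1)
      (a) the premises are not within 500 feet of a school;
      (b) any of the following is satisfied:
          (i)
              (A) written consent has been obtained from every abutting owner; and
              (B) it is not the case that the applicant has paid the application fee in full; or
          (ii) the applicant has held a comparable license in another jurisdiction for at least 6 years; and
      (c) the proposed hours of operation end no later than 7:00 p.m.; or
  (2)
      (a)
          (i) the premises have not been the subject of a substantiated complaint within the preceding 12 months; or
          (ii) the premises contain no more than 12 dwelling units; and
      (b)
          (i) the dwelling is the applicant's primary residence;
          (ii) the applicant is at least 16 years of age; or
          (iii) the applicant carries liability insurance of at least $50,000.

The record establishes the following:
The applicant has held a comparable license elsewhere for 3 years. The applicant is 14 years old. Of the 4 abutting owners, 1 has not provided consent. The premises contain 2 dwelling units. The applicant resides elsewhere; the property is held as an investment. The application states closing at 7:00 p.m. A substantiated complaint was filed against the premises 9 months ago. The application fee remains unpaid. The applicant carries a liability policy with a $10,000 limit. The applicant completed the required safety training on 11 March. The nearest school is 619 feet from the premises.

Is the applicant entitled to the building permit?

No — denied.

(a) ≥500 ft from school — satisfied.
(A) all abutters consent — not met.
(B) not (fee paid) — holds.
So (i) is not satisfied (F AND T).
(ii) prior license ≥ 6 yr — fails.
(b) = F OR F = false.
(c) closes by 7 p.m. — holds.
(1) = T AND F AND T = false.
(i) no complaint in 12 mo. — fails.
(ii) ≤ 12 units — met.
So (a) is satisfied (F OR T).
(i) primary residence — not satisfied.
(ii) age ≥ 16 — fails.
(iii) insurance ≥ $50,000 — not satisfied.
(b) = F OR F OR F = false.
(2): T AND F → false.
So Overall is not satisfied (F OR F).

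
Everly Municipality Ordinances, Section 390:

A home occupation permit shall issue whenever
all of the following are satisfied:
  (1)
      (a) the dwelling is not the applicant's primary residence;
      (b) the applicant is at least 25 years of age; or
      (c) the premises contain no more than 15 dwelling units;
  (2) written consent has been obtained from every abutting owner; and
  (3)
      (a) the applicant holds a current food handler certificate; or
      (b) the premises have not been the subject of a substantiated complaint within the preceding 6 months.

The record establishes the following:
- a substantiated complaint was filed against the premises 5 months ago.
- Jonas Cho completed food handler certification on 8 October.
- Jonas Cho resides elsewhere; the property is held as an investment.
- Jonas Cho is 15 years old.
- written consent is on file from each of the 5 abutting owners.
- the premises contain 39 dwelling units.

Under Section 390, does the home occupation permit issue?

(a) not (primary residence) — holds.
(b) age ≥ 25 — not met.
(c) ≤ 15 units — not met.
(1): T OR F OR F → true.
(2) all abutters consent — met.
(a) food handler cert. — holds.
(b) no complaint in 6 mo. — not satisfied.
So (3) is satisfied (T OR F).
So Overall is satisfied (T AND T AND T).

Yes — granted.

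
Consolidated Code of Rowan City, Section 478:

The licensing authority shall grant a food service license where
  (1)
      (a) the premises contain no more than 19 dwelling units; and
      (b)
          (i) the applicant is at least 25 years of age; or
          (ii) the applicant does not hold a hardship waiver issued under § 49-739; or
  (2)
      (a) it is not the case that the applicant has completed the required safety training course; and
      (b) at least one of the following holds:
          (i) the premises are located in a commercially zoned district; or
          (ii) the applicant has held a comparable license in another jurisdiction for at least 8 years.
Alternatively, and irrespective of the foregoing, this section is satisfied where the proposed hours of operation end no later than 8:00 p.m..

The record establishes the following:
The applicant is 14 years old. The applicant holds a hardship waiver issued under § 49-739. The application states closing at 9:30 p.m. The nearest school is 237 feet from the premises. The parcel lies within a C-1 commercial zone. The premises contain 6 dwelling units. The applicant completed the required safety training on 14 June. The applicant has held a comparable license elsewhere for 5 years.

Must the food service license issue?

No — denied.

(a) ≤ 19 units — met.
(i) age ≥ 25 — not satisfied.
(ii) not (hardship waiver) — not met.
So (b) is not satisfied (F OR F).
So (1) is not satisfied (T AND F).
(a) not (safety training) — fails.
(i) commercially zoned — met.
(ii) prior license ≥ 8 yr — not satisfied.
So (b) is satisfied (T OR F).
So (2) is not satisfied (F AND T).
Overall = F OR F = false.
Exception (closes by 8 p.m.) — not satisfied.
Result: main false OR exception false → false.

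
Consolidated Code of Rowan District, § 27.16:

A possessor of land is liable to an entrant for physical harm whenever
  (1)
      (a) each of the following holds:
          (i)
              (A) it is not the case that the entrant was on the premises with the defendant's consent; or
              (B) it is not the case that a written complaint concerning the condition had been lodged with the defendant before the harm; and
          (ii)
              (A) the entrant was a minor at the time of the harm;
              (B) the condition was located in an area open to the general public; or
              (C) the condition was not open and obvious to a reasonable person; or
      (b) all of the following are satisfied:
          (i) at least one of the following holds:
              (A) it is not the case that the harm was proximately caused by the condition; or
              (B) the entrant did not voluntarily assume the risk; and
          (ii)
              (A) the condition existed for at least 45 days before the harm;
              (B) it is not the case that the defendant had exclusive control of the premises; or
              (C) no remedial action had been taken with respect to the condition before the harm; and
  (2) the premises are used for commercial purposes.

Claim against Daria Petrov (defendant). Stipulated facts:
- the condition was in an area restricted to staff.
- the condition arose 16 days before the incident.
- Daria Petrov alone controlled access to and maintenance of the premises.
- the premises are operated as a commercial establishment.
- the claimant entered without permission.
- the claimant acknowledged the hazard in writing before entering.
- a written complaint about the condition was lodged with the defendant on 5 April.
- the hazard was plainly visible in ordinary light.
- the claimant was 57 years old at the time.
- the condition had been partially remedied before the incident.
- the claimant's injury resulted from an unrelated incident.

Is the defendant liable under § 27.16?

(A) not (consent to enter) — holds.
(B) not (complaint lodged) — not satisfied.
(i): T OR F → true.
(A) entrant a minor — not met.
(B) public area — not satisfied.
(C) not open/obvious — fails.
So (ii) is not satisfied (F OR F OR F).
(a) = T AND F = false.
(A) not (proximate cause) — met.
(B) no assumed risk — not satisfied.
(i) = T OR F = true.
(A) condition ≥45 days old — fails.
(B) not (exclusive control) — fails.
(C) no remedial action — not met.
So (ii) is not satisfied (F OR F OR F).
(b) = T AND F = false.
(1) = F OR F = false.
(2) commercial use — satisfied.
Overall = F AND T = false.

No — not liable.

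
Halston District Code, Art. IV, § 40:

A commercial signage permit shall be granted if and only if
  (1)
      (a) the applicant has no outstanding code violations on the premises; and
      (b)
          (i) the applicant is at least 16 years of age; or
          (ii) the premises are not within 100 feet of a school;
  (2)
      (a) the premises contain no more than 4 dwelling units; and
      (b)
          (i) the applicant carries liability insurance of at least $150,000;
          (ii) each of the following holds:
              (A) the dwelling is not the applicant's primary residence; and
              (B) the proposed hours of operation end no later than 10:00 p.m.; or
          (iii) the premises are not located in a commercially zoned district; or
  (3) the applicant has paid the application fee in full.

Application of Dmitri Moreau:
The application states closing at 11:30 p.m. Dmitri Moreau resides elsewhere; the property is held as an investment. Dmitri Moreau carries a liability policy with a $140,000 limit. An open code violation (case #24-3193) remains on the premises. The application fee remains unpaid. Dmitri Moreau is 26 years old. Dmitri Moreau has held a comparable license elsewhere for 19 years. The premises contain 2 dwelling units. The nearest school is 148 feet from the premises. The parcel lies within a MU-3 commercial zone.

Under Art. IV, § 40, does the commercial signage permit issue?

No — denied.

(a) no code violations — not met.
(i) age ≥ 16 — satisfied.
(ii) ≥100 ft from school — satisfied.
So (b) is satisfied (T OR T).
(1): F AND T → false.
(a) ≤ 4 units — holds.
(i) insurance ≥ $150,000 — fails.
(A) not (primary residence) — holds.
(B) closes by 10 p.m. — not satisfied.
So (ii) is not satisfied (T AND F).
(iii) not (commercially zoned) — not met.
(b): F OR F OR F → false.
(2): T AND F → false.
(3) fee paid — not satisfied.
Overall = F OR F OR F = false.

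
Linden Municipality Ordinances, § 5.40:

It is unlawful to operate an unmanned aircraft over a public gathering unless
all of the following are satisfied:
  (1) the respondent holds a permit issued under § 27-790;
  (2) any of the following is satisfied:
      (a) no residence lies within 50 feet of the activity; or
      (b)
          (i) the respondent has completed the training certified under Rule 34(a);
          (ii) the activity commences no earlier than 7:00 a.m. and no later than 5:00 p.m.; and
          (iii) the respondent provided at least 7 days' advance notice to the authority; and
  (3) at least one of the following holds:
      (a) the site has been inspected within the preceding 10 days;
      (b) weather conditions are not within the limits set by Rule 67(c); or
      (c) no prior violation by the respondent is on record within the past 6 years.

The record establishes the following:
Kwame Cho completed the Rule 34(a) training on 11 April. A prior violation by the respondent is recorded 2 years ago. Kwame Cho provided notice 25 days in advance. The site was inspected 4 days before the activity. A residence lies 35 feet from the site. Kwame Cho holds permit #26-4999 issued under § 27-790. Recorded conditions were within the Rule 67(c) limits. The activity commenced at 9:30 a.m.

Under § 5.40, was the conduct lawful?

(1) holds permit — satisfied.
(a) no residence in 50 ft — not satisfied.
(i) training certified — holds.
(ii) start within hours — holds.
(iii) ≥7 days' notice — satisfied.
(b): T AND T AND T → true.
So (2) is satisfied (F OR T).
(a) site inspected — met.
(b) not (weather ok) — not satisfied.
(c) no prior violation — not satisfied.
(3) = T OR F OR F = true.
Overall = T AND T AND T = true.

Yes — lawful.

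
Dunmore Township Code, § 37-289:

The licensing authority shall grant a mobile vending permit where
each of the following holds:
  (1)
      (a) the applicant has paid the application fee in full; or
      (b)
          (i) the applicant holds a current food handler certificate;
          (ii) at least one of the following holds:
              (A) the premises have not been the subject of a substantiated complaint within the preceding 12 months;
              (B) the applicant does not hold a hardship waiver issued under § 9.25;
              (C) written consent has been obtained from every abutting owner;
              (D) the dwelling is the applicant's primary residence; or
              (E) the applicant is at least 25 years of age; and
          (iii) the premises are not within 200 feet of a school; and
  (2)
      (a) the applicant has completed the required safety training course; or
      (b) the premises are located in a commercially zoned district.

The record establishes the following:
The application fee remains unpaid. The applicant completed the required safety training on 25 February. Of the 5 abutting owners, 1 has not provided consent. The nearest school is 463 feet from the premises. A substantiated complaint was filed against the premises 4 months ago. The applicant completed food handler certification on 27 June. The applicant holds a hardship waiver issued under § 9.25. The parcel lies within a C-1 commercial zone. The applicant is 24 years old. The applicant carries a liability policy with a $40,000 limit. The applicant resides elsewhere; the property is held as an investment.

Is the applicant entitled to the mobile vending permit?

No — denied.

(a) fee paid — fails.
(i) food handler cert. — satisfied.
(A) no complaint in 12 mo. — not met.
(B) not (hardship waiver) — not satisfied.
(C) all abutters consent — fails.
(D) primary residence — not met.
(E) age ≥ 25 — not satisfied.
(ii): F OR F OR F OR F OR F → false.
(iii) ≥200 ft from school — met.
(b): T AND F AND T → false.
(1) = F OR F = false.
(a) safety training — satisfied.
(b) commercially zoned — satisfied.
So (2) is satisfied (T OR T).
Overall = F AND T = false.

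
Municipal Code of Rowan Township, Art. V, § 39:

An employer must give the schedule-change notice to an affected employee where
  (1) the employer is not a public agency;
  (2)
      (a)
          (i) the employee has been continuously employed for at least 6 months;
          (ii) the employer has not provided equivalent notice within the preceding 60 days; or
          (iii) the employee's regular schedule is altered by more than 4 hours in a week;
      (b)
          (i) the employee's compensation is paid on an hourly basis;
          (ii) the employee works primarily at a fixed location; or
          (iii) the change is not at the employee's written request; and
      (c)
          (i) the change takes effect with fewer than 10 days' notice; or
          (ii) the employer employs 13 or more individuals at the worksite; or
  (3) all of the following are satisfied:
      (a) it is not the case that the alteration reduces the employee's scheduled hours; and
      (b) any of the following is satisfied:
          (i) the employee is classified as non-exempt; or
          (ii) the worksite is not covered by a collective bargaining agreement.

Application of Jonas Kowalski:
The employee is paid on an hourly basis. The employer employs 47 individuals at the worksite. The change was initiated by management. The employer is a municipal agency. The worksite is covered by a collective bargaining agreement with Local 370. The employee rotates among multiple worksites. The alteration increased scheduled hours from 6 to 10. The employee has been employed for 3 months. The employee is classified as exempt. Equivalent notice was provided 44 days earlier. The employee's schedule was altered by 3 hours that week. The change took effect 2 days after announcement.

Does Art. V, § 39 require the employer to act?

(1) not (public agency) — fails.
(i) tenure ≥ 6 mo. — not met.
(ii) no recent notice — not satisfied.
(iii) schedule shift > 4h — not met.
So (a) is not satisfied (F OR F OR F).
(i) hourly-paid — satisfied.
(ii) fixed location — not satisfied.
(iii) not employee-requested — holds.
(b) = T OR F OR T = true.
(i) < 10 days' notice — satisfied.
(ii) ≥ 13 at site — met.
(c): T OR T → true.
So (2) is not satisfied (F AND T AND T).
(a) not (hours reduced) — met.
(i) non-exempt — fails.
(ii) no CBA — fails.
(b) = F OR F = false.
(3): T AND F → false.
Overall: F OR F OR F → false.

No — not required.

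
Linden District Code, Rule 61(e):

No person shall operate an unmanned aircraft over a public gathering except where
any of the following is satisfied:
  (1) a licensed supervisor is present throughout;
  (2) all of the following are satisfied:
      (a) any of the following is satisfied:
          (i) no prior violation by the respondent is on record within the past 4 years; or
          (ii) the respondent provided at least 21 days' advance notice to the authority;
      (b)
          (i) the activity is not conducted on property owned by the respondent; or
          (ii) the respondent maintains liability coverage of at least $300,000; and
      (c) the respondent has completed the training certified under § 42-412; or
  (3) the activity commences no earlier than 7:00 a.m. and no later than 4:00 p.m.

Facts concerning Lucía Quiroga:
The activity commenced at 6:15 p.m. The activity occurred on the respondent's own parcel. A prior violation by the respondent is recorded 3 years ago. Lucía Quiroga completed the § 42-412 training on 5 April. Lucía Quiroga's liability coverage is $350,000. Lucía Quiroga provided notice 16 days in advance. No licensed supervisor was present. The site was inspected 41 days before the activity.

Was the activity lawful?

No — unlawful.

(1) supervisor present — not met.
(i) no prior violation — not met.
(ii) ≥21 days' notice — not satisfied.
(a): F OR F → false.
(i) not (own property) — not satisfied.
(ii) coverage ≥ $300,000 — satisfied.
So (b) is satisfied (F OR T).
(c) training certified — met.
(2): F AND T AND T → false.
(3) start within hours — fails.
So Overall is not satisfied (F OR F OR F).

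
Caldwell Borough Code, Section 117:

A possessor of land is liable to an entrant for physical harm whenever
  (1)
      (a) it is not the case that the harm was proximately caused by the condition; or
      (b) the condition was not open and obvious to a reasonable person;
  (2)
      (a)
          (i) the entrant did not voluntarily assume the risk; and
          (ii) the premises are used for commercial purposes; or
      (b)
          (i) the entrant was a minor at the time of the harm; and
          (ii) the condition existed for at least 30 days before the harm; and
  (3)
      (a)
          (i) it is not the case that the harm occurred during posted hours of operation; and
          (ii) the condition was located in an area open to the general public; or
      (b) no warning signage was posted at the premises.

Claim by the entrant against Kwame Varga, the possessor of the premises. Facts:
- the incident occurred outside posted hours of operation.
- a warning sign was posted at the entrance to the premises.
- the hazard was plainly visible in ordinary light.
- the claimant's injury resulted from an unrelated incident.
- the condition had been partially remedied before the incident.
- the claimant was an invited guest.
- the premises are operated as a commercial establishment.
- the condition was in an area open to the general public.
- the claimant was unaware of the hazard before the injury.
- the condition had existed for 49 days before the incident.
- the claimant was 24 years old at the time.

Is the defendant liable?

Yes — liable.

(a) not (proximate cause) — holds.
(b) not open/obvious — not satisfied.
(1): T OR F → true.
(i) no assumed risk — satisfied.
(ii) commercial use — satisfied.
(a) = T AND T = true.
(i) entrant a minor — not met.
(ii) condition ≥30 days old — satisfied.
(b): F AND T → false.
(2): T OR F → true.
(i) not (during posted hours) — satisfied.
(ii) public area — met.
(a): T AND T → true.
(b) no signage posted — fails.
So (3) is satisfied (T OR F).
Overall = T AND T AND T = true.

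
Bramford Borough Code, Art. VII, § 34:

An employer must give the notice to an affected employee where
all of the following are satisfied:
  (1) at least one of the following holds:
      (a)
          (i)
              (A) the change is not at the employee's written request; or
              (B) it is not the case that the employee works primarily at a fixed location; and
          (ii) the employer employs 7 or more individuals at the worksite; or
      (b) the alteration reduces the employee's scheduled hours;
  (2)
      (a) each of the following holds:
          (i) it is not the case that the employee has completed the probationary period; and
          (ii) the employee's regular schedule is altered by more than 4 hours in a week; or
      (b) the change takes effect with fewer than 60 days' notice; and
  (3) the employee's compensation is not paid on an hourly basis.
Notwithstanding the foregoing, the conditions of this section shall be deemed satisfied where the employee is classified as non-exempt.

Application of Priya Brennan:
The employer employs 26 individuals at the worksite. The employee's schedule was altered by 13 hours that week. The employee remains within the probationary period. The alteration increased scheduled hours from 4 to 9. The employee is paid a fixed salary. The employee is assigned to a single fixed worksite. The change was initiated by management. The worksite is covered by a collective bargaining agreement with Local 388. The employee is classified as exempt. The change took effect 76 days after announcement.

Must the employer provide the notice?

(A) not employee-requested — satisfied.
(B) not (fixed location) — fails.
(i): T OR F → true.
(ii) ≥ 7 at site — holds.
(a): T AND T → true.
(b) hours reduced — not satisfied.
(1) = T OR F = true.
(i) not (past probation) — holds.
(ii) schedule shift > 4h — met.
(a) = T AND T = true.
(b) < 60 days' notice — fails.
(2) = T OR F = true.
(3) not (hourly-paid) — satisfied.
Overall: T AND T AND T → true.
Exception (non-exempt) — not satisfied.
Result: main true OR exception false → true.

Yes — required.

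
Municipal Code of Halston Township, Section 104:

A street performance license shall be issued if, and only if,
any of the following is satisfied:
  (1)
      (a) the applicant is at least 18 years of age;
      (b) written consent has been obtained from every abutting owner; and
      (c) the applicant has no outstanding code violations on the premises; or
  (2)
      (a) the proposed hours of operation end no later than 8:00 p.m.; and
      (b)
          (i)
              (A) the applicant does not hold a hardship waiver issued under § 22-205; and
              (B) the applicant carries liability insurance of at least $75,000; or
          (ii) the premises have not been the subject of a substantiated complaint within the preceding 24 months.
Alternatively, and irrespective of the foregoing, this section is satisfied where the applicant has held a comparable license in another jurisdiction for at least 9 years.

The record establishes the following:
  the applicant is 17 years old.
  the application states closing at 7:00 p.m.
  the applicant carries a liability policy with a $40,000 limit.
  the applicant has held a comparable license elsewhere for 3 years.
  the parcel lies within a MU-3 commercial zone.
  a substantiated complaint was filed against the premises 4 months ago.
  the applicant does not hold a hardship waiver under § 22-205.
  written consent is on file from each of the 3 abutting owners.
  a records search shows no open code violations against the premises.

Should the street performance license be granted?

(a) age ≥ 18 — not satisfied.
(b) all abutters consent — satisfied.
(c) no code violations — satisfied.
(1) = F AND T AND T = false.
(a) closes by 8 p.m. — met.
(A) not (hardship waiver) — met.
(B) insurance ≥ $75,000 — not satisfied.
(i) = T AND F = false.
(ii) no complaint in 24 mo. — not met.
So (b) is not satisfied (F OR F).
(2) = T AND F = false.
Overall: F OR F → false.
Exception (prior license ≥ 9 yr) — not satisfied.
Result: main false OR exception false → false.

No — denied.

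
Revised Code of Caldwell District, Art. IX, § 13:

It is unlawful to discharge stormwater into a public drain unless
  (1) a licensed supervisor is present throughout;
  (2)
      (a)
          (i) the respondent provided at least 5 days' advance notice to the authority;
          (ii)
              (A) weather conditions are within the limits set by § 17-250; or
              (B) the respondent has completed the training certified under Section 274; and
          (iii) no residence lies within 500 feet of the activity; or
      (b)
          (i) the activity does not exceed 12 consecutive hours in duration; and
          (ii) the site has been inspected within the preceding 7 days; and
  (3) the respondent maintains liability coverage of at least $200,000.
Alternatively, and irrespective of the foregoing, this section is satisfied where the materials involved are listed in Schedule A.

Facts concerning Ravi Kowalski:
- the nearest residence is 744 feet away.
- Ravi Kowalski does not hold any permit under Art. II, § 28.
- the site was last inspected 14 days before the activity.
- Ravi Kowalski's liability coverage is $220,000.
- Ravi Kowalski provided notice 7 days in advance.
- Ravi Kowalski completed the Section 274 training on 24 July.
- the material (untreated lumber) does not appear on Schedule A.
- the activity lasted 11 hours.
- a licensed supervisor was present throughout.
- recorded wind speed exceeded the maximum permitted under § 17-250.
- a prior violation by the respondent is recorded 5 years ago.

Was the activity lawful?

(1) supervisor present — met.
(i) ≥5 days' notice — satisfied.
(A) weather ok — not satisfied.
(B) training certified — satisfied.
(ii) = F OR T = true.
(iii) no residence in 500 ft — holds.
(a) = T AND T AND T = true.
(i) ≤ 12 hrs duration — satisfied.
(ii) site inspected — not met.
(b) = T AND F = false.
So (2) is satisfied (T OR F).
(3) coverage ≥ $200,000 — met.
Overall: T AND T AND T → true.
Exception (Schedule A material) — not satisfied.
Result: main true OR exception false → true.

Yes — lawful.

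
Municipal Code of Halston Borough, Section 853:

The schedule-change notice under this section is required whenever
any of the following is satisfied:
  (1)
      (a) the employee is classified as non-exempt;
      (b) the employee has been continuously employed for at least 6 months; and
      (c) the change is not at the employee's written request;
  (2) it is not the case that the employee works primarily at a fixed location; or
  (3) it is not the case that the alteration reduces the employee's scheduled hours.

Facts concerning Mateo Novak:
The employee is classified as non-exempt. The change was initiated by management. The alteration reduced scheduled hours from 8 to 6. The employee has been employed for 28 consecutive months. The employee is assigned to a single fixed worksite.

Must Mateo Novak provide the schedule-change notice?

Yes — required.

(a) non-exempt — holds.
(b) tenure ≥ 6 mo. — satisfied.
(c) not employee-requested — holds.
So (1) is satisfied (T AND T AND T).
(2) not (fixed location) — not satisfied.
(3) not (hours reduced) — not met.
Overall = T OR F OR F = true.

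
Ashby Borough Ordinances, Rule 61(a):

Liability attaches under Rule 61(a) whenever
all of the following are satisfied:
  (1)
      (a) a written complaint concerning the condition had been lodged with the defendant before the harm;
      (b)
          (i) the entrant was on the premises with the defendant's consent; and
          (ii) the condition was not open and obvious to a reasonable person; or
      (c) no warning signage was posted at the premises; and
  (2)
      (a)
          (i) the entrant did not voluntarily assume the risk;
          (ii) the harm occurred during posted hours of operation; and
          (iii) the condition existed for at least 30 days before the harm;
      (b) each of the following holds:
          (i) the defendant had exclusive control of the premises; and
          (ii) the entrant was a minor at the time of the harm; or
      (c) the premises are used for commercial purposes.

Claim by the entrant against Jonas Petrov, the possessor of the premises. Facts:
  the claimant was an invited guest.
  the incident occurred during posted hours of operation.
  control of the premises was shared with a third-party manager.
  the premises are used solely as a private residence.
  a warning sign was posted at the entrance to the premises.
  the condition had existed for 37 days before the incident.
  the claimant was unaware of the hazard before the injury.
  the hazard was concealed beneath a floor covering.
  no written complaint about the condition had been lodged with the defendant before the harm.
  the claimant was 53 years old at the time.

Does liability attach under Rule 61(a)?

(a) complaint lodged — not satisfied.
(i) consent to enter — holds.
(ii) not open/obvious — satisfied.
So (b) is satisfied (T AND T).
(c) no signage posted — not met.
So (1) is satisfied (F OR T OR F).
(i) no assumed risk — met.
(ii) during posted hours — satisfied.
(iii) condition ≥30 days old — met.
(a) = T AND T AND T = true.
(i) exclusive control — fails.
(ii) entrant a minor — not satisfied.
(b) = F AND F = false.
(c) commercial use — not satisfied.
(2) = T OR F OR F = true.
So Overall is satisfied (T AND T).

Yes — liable.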